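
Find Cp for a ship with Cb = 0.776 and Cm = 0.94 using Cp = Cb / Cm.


Formula: Cp = Cb / Cm
Substituting: Cp = 0.776 / 0.94
Result: Cp ≈ 0.82553 (5 s.f.)

0.82553


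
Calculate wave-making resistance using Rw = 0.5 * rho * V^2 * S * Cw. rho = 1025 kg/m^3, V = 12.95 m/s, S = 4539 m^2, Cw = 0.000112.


Formula: Rw = 0.5 * rho * V^2 * S * Cw
Step 1 — V^2 = 12.95^2 = 167.7025
Step 2 — 0.5 * rho * V^2 = 0.5 * 1025 * 167.7025 = 85947.53125
Step 3 — Rw = 85947.53125 * 4539 * 0.000112 ≈ 43693 N (5 s.f.)

43693 N


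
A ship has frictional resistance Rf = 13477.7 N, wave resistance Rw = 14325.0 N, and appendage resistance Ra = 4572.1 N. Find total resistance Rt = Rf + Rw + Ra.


Formula: Rt = Rf + Rw + Ra
Substituting: Rt = 13477.7 + 14325.0 + 4572.1
Result: Rt = 32374.8 N

32374.8 N


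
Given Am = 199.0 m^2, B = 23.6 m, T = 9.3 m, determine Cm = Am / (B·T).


Formula: Cm = Am / (B * T)
Step 1 — B * T = 23.6 * 9.3 = 219.48 m^2
Step 2 — Cm = 199.0 / 219.48 ≈ 0.90669 (5 s.f.)

0.90669


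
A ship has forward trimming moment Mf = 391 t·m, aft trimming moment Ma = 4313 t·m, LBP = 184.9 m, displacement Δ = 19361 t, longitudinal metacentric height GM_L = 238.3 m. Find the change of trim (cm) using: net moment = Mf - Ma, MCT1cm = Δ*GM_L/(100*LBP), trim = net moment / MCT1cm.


Formula: net trimming moment = Mf - Ma; MCT1cm = Δ*GM_L/(100*LBP); trim = net moment / MCT1cm
Step 1 — net trimming moment = 391 - 4313 = -3922 t·m
Step 2 — MCT1cm = 19361 * 238.3 / (100 * 184.9) = 249.5255 t·m/cm
Step 3 — trim = -3922 / 249.5255 ≈ -15.718 cm (5 s.f.)

-15.718 cm


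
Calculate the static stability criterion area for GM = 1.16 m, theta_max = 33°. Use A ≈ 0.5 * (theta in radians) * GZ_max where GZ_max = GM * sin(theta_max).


Formula: GZ_max = GM * sin(theta); Area = 0.5 * theta_rad * GZ_max
Step 1 — GZ_max = 1.16 * sin(33°) = 1.16 * 0.544639 = 0.631781 m
Step 2 — theta_rad = 33 * pi/180 = 0.575959 rad
Step 3 — Area = 0.5 * 0.575959 * 0.631781 ≈ 0.18194 m·rad (5 s.f.)

0.18194 m·rad


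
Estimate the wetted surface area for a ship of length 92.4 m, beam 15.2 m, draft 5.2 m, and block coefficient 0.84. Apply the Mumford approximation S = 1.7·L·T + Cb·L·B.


Formula: S = 1.7*L*T + V/T with V = Cb*L*B*T, i.e. S = L * (1.7*T + Cb*B)
Step 1 — 1.7*T = 1.7 * 5.2 = 8.84 m
Step 2 — Cb*B = 0.84 * 15.2 = 12.768 m
Step 3 — 1.7*T + Cb*B = 8.84 + 12.768 = 21.608 m
Step 4 — S = 92.4 * 21.608 ≈ 1996.6 m^2 (5 s.f.)

1996.6 m^2


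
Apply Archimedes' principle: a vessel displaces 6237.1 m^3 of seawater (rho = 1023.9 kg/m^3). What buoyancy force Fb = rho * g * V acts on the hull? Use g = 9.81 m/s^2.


Formula: Fb = rho * g * V
Substituting: Fb = 1023.9 * 9.81 * 6237.1
Intermediate: 1023.9 * 9.81 = 10044.459
Result: Fb = 10044.459 * 6237.1 ≈ 62648000 N (5 s.f.)

62648000 N


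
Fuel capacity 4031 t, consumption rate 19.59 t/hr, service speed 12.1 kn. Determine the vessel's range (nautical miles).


Formula: endurance = fuel / rate; range = endurance * speed
Step 1 — endurance = 4031 / 19.59 = 205.7682 hours
Step 2 — range = 205.7682 * 12.1 ≈ 2489.8 nautical miles (5 s.f.)

2489.8 NM


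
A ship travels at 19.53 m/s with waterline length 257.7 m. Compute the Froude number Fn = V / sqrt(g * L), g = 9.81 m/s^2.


Formula: Fn = V / sqrt(g * L)
Step 1 — g * L = 9.81 * 257.7 = 2528.037
Step 2 — sqrt(g * L) = sqrt(2528.037) = 50.279588
Step 3 — Fn = 19.53 / 50.279588 ≈ 0.38843 (5 s.f.)

0.38843


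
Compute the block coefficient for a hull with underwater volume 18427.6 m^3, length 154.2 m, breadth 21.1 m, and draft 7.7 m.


Formula: Cb = V / (L * B * T)
Step 1 — L * B * T = 154.2 * 21.1 * 7.7 = 25052.874 m^3
Step 2 — Cb = 18427.6 / 25052.874 ≈ 0.73555 (5 s.f.)

0.73555


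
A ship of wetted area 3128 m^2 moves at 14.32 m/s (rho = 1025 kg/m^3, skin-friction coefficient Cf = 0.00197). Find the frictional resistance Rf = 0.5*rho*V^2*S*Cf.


Formula: Rf = 0.5 * rho * V^2 * S * Cf
Step 1 — V^2 = 14.32^2 = 205.0624
Step 2 — 0.5 * rho * V^2 = 0.5 * 1025 * 205.0624 = 105094.48
Step 3 — Rf = 105094.48 * 3128 * 0.00197 ≈ 647610 N (5 s.f.)

647610 N


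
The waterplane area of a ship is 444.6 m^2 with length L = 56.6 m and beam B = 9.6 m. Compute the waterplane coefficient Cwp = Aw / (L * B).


Formula: Cwp = Aw / (L * B)
Step 1 — L * B = 56.6 * 9.6 = 543.36 m^2
Step 2 — Cwp = 444.6 / 543.36 ≈ 0.81824 (5 s.f.)

0.81824


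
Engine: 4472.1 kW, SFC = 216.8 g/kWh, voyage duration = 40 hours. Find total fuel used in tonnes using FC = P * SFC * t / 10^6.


Formula: FC (tonnes) = P * SFC * t / 1,000,000
Step 1 — P * SFC * t = 4472.1 * 216.8 * 40 = 38782051.2 g
Step 2 — FC (tonnes) = 38782051.2 / 1,000,000 ≈ 38.782 tonnes (5 s.f.)

38.782 tonnes


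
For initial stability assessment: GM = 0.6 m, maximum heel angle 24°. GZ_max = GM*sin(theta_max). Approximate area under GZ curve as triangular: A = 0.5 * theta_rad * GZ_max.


Formula: GZ_max = GM * sin(theta); Area = 0.5 * theta_rad * GZ_max
Step 1 — GZ_max = 0.6 * sin(24°) = 0.6 * 0.406737 = 0.244042 m
Step 2 — theta_rad = 24 * pi/180 = 0.418879 rad
Step 3 — Area = 0.5 * 0.418879 * 0.244042 ≈ 0.051112 m·rad (5 s.f.)

0.051112 m·rad


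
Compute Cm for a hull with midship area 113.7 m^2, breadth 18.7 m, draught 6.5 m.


Formula: Cm = Am / (B * T)
Step 1 — B * T = 18.7 * 6.5 = 121.55 m^2
Step 2 — Cm = 113.7 / 121.55 ≈ 0.93542 (5 s.f.)

0.93542


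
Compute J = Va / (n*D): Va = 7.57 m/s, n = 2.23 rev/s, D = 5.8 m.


Formula: J = Va / (n * D)
Step 1 — n * D = 2.23 * 5.8 = 12.934
Step 2 — J = 7.57 / 12.934 ≈ 0.58528 (5 s.f.)

0.58528


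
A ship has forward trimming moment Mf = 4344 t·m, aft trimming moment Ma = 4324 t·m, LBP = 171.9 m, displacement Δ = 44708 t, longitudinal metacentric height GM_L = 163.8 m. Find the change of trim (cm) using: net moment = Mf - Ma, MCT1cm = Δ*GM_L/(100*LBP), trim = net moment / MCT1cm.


Formula: net trimming moment = Mf - Ma; MCT1cm = Δ*GM_L/(100*LBP); trim = net moment / MCT1cm
Step 1 — net trimming moment = 4344 - 4324 = 20 t·m
Step 2 — MCT1cm = 44708 * 163.8 / (100 * 171.9) = 426.0134 t·m/cm
Step 3 — trim = 20 / 426.0134 ≈ 0.046947 cm (5 s.f.)

0.046947 cm


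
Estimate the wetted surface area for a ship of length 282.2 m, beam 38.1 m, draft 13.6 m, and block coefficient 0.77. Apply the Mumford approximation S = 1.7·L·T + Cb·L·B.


Formula: S = 1.7*L*T + V/T with V = Cb*L*B*T, i.e. S = L * (1.7*T + Cb*B)
Step 1 — 1.7*T = 1.7 * 13.6 = 23.12 m
Step 2 — Cb*B = 0.77 * 38.1 = 29.337 m
Step 3 — 1.7*T + Cb*B = 23.12 + 29.337 = 52.457 m
Step 4 — S = 282.2 * 52.457 ≈ 14803 m^2 (5 s.f.)

14803 m^2


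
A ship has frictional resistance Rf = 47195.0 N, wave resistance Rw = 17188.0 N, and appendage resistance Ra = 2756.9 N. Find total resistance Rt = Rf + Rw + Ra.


Formula: Rt = Rf + Rw + Ra
Substituting: Rt = 47195.0 + 17188.0 + 2756.9
Result: Rt = 67139.9 N

67139.9 N


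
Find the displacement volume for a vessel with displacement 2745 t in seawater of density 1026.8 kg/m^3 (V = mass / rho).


Formula: V = mass / rho
Step 1 — convert tonnes to kg: 2745 t * 1000 = 2745000 kg
Step 2 — V = 2745000 / 1026.8 ≈ 2673.4 m^3 (5 s.f.)

2673.4 m^3


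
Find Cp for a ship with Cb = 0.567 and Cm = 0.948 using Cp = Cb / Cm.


Formula: Cp = Cb / Cm
Substituting: Cp = 0.567 / 0.948
Result: Cp ≈ 0.59810 (5 s.f.)

0.59810


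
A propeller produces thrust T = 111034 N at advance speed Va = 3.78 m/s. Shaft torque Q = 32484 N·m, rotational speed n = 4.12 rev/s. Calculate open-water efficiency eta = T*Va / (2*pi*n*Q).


Formula: eta = T * Va / (2 * pi * n * Q)
Step 1 — numerator = T * Va = 111034 * 3.78 = 419708.52
Step 2 — 2 * pi * n = 2 * pi * 4.12 = 25.886723
Step 3 — denominator = 25.886723 * 32484 = 840904.31
Step 4 — eta = 419708.52 / 840904.31 ≈ 0.49912 (5 s.f.)

0.49912


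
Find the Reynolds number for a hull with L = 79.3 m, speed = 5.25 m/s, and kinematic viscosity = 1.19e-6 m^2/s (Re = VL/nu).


Formula: Re = V * L / nu
Step 1 — V * L = 5.25 * 79.3 = 416.325 m^2/s
Step 2 — Re = 416.325 / 1.19e-6 = 3.50e+08

3.50e+08


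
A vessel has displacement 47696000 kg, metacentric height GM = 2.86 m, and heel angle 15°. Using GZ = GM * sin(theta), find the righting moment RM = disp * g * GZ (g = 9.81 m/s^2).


Formula: GZ = GM * sin(theta); RM = disp * g * GZ
Step 1 — GZ = 2.86 * sin(15°) = 2.86 * 0.258819 = 0.740222 m
Step 2 — RM = 47696000 * 9.81 * 0.740222 ≈ 346350000 N·m (5 s.f.)

346350000 N·m


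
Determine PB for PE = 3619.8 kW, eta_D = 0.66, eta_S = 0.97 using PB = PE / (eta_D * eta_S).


Formula: PB = PE / (eta_D * eta_S)
Step 1 — combined efficiency = eta_D * eta_S = 0.66 * 0.97 = 0.6402
Step 2 — PB = 3619.8 / 0.6402 ≈ 5654.2 kW (5 s.f.)

5654.2 kW


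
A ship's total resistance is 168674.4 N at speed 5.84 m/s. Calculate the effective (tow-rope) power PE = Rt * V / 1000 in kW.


Formula: PE = Rt * V / 1000 (kW)
Step 1 — PE (W) = 168674.4 * 5.84 = 985058.496 W
Step 2 — PE (kW) = 985058.496 / 1000 ≈ 985.06 kW (5 s.f.)

985.06 kW


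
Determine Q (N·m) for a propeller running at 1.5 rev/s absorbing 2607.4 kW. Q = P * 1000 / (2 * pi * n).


Formula: Q = P_W / (2 * pi * n)
Step 1 — P_W = 2607.4 kW * 1000 = 2607400.0 W
Step 2 — 2 * pi * n = 2 * pi * 1.5 = 9.424778
Step 3 — Q = 2607400.0 / 9.424778 ≈ 276650 N·m (5 s.f.)

276650 N·m


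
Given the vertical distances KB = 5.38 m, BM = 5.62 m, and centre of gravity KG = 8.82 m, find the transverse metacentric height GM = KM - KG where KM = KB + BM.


Formula: GM = KB + BM - KG
Step 1 — KM = KB + BM = 5.38 + 5.62 = 11.0 m
Step 2 — GM = KM - KG = 11.0 - 8.82 = 2.18 m

2.18 m


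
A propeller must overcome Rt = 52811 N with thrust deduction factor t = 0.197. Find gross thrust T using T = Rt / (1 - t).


Formula: T = Rt / (1 - t)
Step 1 — (1 - t) = 1 - 0.197 = 0.803
Step 2 — T = 52811 / 0.803 ≈ 65767 N (5 s.f.)

65767 N


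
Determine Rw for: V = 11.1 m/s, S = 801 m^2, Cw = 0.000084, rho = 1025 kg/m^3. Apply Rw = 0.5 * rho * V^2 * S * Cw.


Formula: Rw = 0.5 * rho * V^2 * S * Cw
Step 1 — V^2 = 11.1^2 = 123.21
Step 2 — 0.5 * rho * V^2 = 0.5 * 1025 * 123.21 = 63145.125
Step 3 — Rw = 63145.125 * 801 * 0.000084 ≈ 4248.7 N (5 s.f.)

4248.7 N


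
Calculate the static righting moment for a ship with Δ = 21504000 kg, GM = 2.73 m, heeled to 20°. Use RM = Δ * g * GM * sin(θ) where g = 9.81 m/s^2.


Formula: GZ = GM * sin(theta); RM = disp * g * GZ
Step 1 — GZ = 2.73 * sin(20°) = 2.73 * 0.34202 = 0.933715 m
Step 2 — RM = 21504000 * 9.81 * 0.933715 ≈ 196970000 N·m (5 s.f.)

196970000 N·m


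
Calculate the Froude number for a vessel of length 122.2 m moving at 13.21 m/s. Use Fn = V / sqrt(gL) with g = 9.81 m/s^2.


Formula: Fn = V / sqrt(g * L)
Step 1 — g * L = 9.81 * 122.2 = 1198.782
Step 2 — sqrt(g * L) = sqrt(1198.782) = 34.623431
Step 3 — Fn = 13.21 / 34.623431 ≈ 0.38153 (5 s.f.)

0.38153


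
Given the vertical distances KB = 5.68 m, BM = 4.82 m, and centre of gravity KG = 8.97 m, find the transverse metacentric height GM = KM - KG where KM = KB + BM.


Formula: GM = KB + BM - KG
Step 1 — KM = KB + BM = 5.68 + 4.82 = 10.5 m
Step 2 — GM = KM - KG = 10.5 - 8.97 = 1.53 m

1.53 m


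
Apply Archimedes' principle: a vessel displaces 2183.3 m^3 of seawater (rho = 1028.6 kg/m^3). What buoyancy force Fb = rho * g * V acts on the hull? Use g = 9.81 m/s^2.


Formula: Fb = rho * g * V
Substituting: Fb = 1028.6 * 9.81 * 2183.3
Intermediate: 1028.6 * 9.81 = 10090.566
Result: Fb = 10090.566 * 2183.3 ≈ 22031000 N (5 s.f.)

22031000 N


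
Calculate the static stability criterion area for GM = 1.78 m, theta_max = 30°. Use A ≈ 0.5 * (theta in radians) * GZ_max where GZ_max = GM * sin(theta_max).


Formula: GZ_max = GM * sin(theta); Area = 0.5 * theta_rad * GZ_max
Step 1 — GZ_max = 1.78 * sin(30°) = 1.78 * 0.5 = 0.89 m
Step 2 — theta_rad = 30 * pi/180 = 0.523599 rad
Step 3 — Area = 0.5 * 0.523599 * 0.89 ≈ 0.23300 m·rad (5 s.f.)

0.23300 m·rad


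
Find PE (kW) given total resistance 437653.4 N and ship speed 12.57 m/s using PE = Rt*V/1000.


Formula: PE = Rt * V / 1000 (kW)
Step 1 — PE (W) = 437653.4 * 12.57 = 5501303.238 W
Step 2 — PE (kW) = 5501303.238 / 1000 ≈ 5501.3 kW (5 s.f.)

5501.3 kW


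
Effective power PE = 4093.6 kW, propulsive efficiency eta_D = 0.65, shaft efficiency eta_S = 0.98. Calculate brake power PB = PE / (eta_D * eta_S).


Formula: PB = PE / (eta_D * eta_S)
Step 1 — combined efficiency = eta_D * eta_S = 0.65 * 0.98 = 0.637
Step 2 — PB = 4093.6 / 0.637 ≈ 6426.4 kW (5 s.f.)

6426.4 kW


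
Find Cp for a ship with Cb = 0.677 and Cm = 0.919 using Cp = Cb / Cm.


Formula: Cp = Cb / Cm
Substituting: Cp = 0.677 / 0.919
Result: Cp ≈ 0.73667 (5 s.f.)

0.73667


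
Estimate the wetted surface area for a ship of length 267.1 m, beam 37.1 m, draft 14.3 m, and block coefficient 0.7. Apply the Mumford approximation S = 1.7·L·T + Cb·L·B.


Formula: S = 1.7*L*T + V/T with V = Cb*L*B*T, i.e. S = L * (1.7*T + Cb*B)
Step 1 — 1.7*T = 1.7 * 14.3 = 24.31 m
Step 2 — Cb*B = 0.7 * 37.1 = 25.97 m
Step 3 — 1.7*T + Cb*B = 24.31 + 25.97 = 50.28 m
Step 4 — S = 267.1 * 50.28 ≈ 13430 m^2 (5 s.f.)

13430 m^2


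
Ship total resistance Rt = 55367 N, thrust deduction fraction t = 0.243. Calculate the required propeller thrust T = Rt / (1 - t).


Formula: T = Rt / (1 - t)
Step 1 — (1 - t) = 1 - 0.243 = 0.757
Step 2 — T = 55367 / 0.757 ≈ 73140 N (5 s.f.)

73140 N


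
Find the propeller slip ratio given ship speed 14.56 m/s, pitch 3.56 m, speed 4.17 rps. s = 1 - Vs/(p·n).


Formula: s = 1 - Vs / (p * n)
Step 1 — p * n = 3.56 * 4.17 = 14.8452
Step 2 — Vs / (p*n) = 14.56 / 14.8452 = 0.980788 (6 d.p.)
Step 3 — s = 1 - 0.980788 = 0.019212

0.019212


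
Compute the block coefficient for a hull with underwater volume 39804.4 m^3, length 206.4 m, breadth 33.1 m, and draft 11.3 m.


Formula: Cb = V / (L * B * T)
Step 1 — L * B * T = 206.4 * 33.1 * 11.3 = 77199.792 m^3
Step 2 — Cb = 39804.4 / 77199.792 ≈ 0.51560 (5 s.f.)

0.51560


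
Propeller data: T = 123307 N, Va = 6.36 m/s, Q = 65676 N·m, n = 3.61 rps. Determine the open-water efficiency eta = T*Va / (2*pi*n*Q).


Formula: eta = T * Va / (2 * pi * n * Q)
Step 1 — numerator = T * Va = 123307 * 6.36 = 784232.52
Step 2 — 2 * pi * n = 2 * pi * 3.61 = 22.682299
Step 3 — denominator = 22.682299 * 65676 = 1489682.67
Step 4 — eta = 784232.52 / 1489682.67 ≈ 0.52644 (5 s.f.)

0.52644


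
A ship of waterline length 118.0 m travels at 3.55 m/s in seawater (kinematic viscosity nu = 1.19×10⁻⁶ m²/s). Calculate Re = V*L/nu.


Formula: Re = V * L / nu
Step 1 — V * L = 3.55 * 118.0 = 418.9 m^2/s
Step 2 — Re = 418.9 / 1.19e-6 = 3.52e+08

3.52e+08


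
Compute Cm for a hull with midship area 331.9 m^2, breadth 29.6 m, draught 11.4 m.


Formula: Cm = Am / (B * T)
Step 1 — B * T = 29.6 * 11.4 = 337.44 m^2
Step 2 — Cm = 331.9 / 337.44 ≈ 0.98358 (5 s.f.)

0.98358


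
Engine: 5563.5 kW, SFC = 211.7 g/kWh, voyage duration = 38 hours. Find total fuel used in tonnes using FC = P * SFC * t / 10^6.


Formula: FC (tonnes) = P * SFC * t / 1,000,000
Step 1 — P * SFC * t = 5563.5 * 211.7 * 38 = 44756132.1 g
Step 2 — FC (tonnes) = 44756132.1 / 1,000,000 ≈ 44.756 tonnes (5 s.f.)

44.756 tonnes


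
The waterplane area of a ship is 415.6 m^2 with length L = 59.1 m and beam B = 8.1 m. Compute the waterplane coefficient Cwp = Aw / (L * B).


Formula: Cwp = Aw / (L * B)
Step 1 — L * B = 59.1 * 8.1 = 478.71 m^2
Step 2 — Cwp = 415.6 / 478.71 ≈ 0.86817 (5 s.f.)

0.86817


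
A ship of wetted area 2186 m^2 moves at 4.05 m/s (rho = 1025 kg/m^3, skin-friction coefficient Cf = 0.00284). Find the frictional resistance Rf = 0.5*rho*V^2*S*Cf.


Formula: Rf = 0.5 * rho * V^2 * S * Cf
Step 1 — V^2 = 4.05^2 = 16.4025
Step 2 — 0.5 * rho * V^2 = 0.5 * 1025 * 16.4025 = 8406.28125
Step 3 — Rf = 8406.28125 * 2186 * 0.00284 ≈ 52188 N (5 s.f.)

52188 N


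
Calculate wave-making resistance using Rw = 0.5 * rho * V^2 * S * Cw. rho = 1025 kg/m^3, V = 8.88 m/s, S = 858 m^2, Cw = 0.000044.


Formula: Rw = 0.5 * rho * V^2 * S * Cw
Step 1 — V^2 = 8.88^2 = 78.8544
Step 2 — 0.5 * rho * V^2 = 0.5 * 1025 * 78.8544 = 40412.88
Step 3 — Rw = 40412.88 * 858 * 0.000044 ≈ 1525.7 N (5 s.f.)

1525.7 N


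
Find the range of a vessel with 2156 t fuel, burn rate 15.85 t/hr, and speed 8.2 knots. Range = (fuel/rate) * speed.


Formula: endurance = fuel / rate; range = endurance * speed
Step 1 — endurance = 2156 / 15.85 = 136.0252 hours
Step 2 — range = 136.0252 * 8.2 ≈ 1115.4 nautical miles (5 s.f.)

1115.4 NM


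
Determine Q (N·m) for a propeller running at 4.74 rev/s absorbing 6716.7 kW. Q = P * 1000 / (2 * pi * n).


Formula: Q = P_W / (2 * pi * n)
Step 1 — P_W = 6716.7 kW * 1000 = 6716700.0 W
Step 2 — 2 * pi * n = 2 * pi * 4.74 = 29.782298
Step 3 — Q = 6716700.0 / 29.782298 ≈ 225530 N·m (5 s.f.)

225530 N·m


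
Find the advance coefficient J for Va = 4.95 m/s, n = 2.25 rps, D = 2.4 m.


Formula: J = Va / (n * D)
Step 1 — n * D = 2.25 * 2.4 = 5.4
Step 2 — J = 4.95 / 5.4 ≈ 0.91667 (5 s.f.)

0.91667


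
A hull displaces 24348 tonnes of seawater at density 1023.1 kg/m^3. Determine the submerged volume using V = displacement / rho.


Formula: V = mass / rho
Step 1 — convert tonnes to kg: 24348 t * 1000 = 24348000 kg
Step 2 — V = 24348000 / 1023.1 ≈ 23798 m^3 (5 s.f.)

23798 m^3


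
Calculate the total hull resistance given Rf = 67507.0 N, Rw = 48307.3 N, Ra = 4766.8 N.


Formula: Rt = Rf + Rw + Ra
Substituting: Rt = 67507.0 + 48307.3 + 4766.8
Result: Rt = 120581.1 N

120581.1 N


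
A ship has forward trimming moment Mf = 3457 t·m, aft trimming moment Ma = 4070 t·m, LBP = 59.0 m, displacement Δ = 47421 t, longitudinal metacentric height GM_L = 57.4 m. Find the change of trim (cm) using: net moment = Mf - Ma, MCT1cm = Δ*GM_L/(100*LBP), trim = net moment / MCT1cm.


Formula: net trimming moment = Mf - Ma; MCT1cm = Δ*GM_L/(100*LBP); trim = net moment / MCT1cm
Step 1 — net trimming moment = 3457 - 4070 = -613 t·m
Step 2 — MCT1cm = 47421 * 57.4 / (100 * 59.0) = 461.3501 t·m/cm
Step 3 — trim = -613 / 461.3501 ≈ -1.3287 cm (5 s.f.)

-1.3287 cm


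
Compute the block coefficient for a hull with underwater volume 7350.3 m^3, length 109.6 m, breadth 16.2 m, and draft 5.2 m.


Formula: Cb = V / (L * B * T)
Step 1 — L * B * T = 109.6 * 16.2 * 5.2 = 9232.704 m^3
Step 2 — Cb = 7350.3 / 9232.704 ≈ 0.79612 (5 s.f.)

0.79612


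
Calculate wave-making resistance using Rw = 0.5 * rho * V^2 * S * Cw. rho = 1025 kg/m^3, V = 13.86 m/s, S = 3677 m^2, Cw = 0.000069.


Formula: Rw = 0.5 * rho * V^2 * S * Cw
Step 1 — V^2 = 13.86^2 = 192.0996
Step 2 — 0.5 * rho * V^2 = 0.5 * 1025 * 192.0996 = 98451.045
Step 3 — Rw = 98451.045 * 3677 * 0.000069 ≈ 24978 N (5 s.f.)

24978 N


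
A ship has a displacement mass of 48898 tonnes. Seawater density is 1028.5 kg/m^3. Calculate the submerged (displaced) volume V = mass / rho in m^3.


Formula: V = mass / rho
Step 1 — convert tonnes to kg: 48898 t * 1000 = 48898000 kg
Step 2 — V = 48898000 / 1028.5 ≈ 47543 m^3 (5 s.f.)

47543 m^3


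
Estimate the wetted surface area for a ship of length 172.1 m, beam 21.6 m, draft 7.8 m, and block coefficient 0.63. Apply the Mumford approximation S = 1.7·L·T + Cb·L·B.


Formula: S = 1.7*L*T + V/T with V = Cb*L*B*T, i.e. S = L * (1.7*T + Cb*B)
Step 1 — 1.7*T = 1.7 * 7.8 = 13.26 m
Step 2 — Cb*B = 0.63 * 21.6 = 13.608 m
Step 3 — 1.7*T + Cb*B = 13.26 + 13.608 = 26.868 m
Step 4 — S = 172.1 * 26.868 ≈ 4624.0 m^2 (5 s.f.)

4624.0 m^2


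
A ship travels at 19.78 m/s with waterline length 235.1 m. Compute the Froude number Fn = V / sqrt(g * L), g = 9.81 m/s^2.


Formula: Fn = V / sqrt(g * L)
Step 1 — g * L = 9.81 * 235.1 = 2306.331
Step 2 — sqrt(g * L) = sqrt(2306.331) = 48.024275
Step 3 — Fn = 19.78 / 48.024275 ≈ 0.41188 (5 s.f.)

0.41188


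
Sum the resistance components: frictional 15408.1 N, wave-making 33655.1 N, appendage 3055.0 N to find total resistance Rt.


Formula: Rt = Rf + Rw + Ra
Substituting: Rt = 15408.1 + 33655.1 + 3055.0
Result: Rt = 52118.2 N

52118.2 N


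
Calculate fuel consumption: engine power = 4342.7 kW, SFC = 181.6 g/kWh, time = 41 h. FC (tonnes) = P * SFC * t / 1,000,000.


Formula: FC (tonnes) = P * SFC * t / 1,000,000
Step 1 — P * SFC * t = 4342.7 * 181.6 * 41 = 32334007.12 g
Step 2 — FC (tonnes) = 32334007.12 / 1,000,000 ≈ 32.334 tonnes (5 s.f.)

32.334 tonnes


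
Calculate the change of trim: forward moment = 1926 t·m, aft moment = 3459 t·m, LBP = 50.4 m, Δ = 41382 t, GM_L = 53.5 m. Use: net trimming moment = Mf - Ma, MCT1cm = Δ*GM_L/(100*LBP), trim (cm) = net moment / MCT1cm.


Formula: net trimming moment = Mf - Ma; MCT1cm = Δ*GM_L/(100*LBP); trim = net moment / MCT1cm
Step 1 — net trimming moment = 1926 - 3459 = -1533 t·m
Step 2 — MCT1cm = 41382 * 53.5 / (100 * 50.4) = 439.2732 t·m/cm
Step 3 — trim = -1533 / 439.2732 ≈ -3.4899 cm (5 s.f.)

-3.4899 cm


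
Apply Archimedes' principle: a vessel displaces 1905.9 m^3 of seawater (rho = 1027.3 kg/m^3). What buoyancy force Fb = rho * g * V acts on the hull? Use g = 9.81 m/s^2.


Formula: Fb = rho * g * V
Substituting: Fb = 1027.3 * 9.81 * 1905.9
Intermediate: 1027.3 * 9.81 = 10077.813
Result: Fb = 10077.813 * 1905.9 ≈ 19207000 N (5 s.f.)

19207000 N


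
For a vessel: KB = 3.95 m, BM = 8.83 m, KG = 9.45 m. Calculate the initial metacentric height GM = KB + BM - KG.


Formula: GM = KB + BM - KG
Step 1 — KM = KB + BM = 3.95 + 8.83 = 12.78 m
Step 2 — GM = KM - KG = 12.78 - 9.45 = 3.33 m

3.33 m


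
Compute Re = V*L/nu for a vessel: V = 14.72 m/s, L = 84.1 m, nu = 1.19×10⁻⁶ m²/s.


Formula: Re = V * L / nu
Step 1 — V * L = 14.72 * 84.1 = 1237.952 m^2/s
Step 2 — Re = 1237.952 / 1.19e-6 = 1.04e+09

1.04e+09


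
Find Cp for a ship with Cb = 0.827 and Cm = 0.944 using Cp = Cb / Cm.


Formula: Cp = Cb / Cm
Substituting: Cp = 0.827 / 0.944
Result: Cp ≈ 0.87606 (5 s.f.)

0.87606


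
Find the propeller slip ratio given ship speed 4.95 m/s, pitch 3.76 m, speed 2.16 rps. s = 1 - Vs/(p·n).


Formula: s = 1 - Vs / (p * n)
Step 1 — p * n = 3.76 * 2.16 = 8.1216
Step 2 — Vs / (p*n) = 4.95 / 8.1216 = 0.609486 (6 d.p.)
Step 3 — s = 1 - 0.609486 = 0.390514

0.390514


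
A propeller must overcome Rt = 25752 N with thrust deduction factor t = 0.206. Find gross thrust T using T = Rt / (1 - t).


Formula: T = Rt / (1 - t)
Step 1 — (1 - t) = 1 - 0.206 = 0.794
Step 2 — T = 25752 / 0.794 ≈ 32433 N (5 s.f.)

32433 N


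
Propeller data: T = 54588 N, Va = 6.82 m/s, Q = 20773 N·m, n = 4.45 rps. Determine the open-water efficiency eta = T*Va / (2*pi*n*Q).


Formula: eta = T * Va / (2 * pi * n * Q)
Step 1 — numerator = T * Va = 54588 * 6.82 = 372290.16
Step 2 — 2 * pi * n = 2 * pi * 4.45 = 27.960175
Step 3 — denominator = 27.960175 * 20773 = 580816.72
Step 4 — eta = 372290.16 / 580816.72 ≈ 0.64098 (5 s.f.)

0.64098


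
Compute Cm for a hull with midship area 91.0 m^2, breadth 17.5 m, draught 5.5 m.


Formula: Cm = Am / (B * T)
Step 1 — B * T = 17.5 * 5.5 = 96.25 m^2
Step 2 — Cm = 91.0 / 96.25 ≈ 0.94545 (5 s.f.)

0.94545


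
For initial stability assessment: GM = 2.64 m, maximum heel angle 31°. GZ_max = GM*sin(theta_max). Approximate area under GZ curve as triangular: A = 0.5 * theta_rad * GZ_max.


Formula: GZ_max = GM * sin(theta); Area = 0.5 * theta_rad * GZ_max
Step 1 — GZ_max = 2.64 * sin(31°) = 2.64 * 0.515038 = 1.3597 m
Step 2 — theta_rad = 31 * pi/180 = 0.541052 rad
Step 3 — Area = 0.5 * 0.541052 * 1.3597 ≈ 0.36783 m·rad (5 s.f.)

0.36783 m·rad


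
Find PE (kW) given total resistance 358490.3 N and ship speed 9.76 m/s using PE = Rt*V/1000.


Formula: PE = Rt * V / 1000 (kW)
Step 1 — PE (W) = 358490.3 * 9.76 = 3498865.328 W
Step 2 — PE (kW) = 3498865.328 / 1000 ≈ 3498.9 kW (5 s.f.)

3498.9 kW


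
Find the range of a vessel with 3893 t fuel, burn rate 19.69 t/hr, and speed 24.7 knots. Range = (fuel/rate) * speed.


Formula: endurance = fuel / rate; range = endurance * speed
Step 1 — endurance = 3893 / 19.69 = 197.7146 hours
Step 2 — range = 197.7146 * 24.7 ≈ 4883.6 nautical miles (5 s.f.)

4883.6 NM


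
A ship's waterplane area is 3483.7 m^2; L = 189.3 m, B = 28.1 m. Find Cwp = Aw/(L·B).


Formula: Cwp = Aw / (L * B)
Step 1 — L * B = 189.3 * 28.1 = 5319.33 m^2
Step 2 — Cwp = 3483.7 / 5319.33 ≈ 0.65491 (5 s.f.)

0.65491


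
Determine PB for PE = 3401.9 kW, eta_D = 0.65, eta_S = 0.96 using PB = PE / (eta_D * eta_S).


Formula: PB = PE / (eta_D * eta_S)
Step 1 — combined efficiency = eta_D * eta_S = 0.65 * 0.96 = 0.624
Step 2 — PB = 3401.9 / 0.624 ≈ 5451.8 kW (5 s.f.)

5451.8 kW


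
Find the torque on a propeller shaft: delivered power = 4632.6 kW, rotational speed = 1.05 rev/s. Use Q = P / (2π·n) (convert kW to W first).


Formula: Q = P_W / (2 * pi * n)
Step 1 — P_W = 4632.6 kW * 1000 = 4632600.0 W
Step 2 — 2 * pi * n = 2 * pi * 1.05 = 6.597345
Step 3 — Q = 4632600.0 / 6.597345 ≈ 702190 N·m (5 s.f.)

702190 N·m


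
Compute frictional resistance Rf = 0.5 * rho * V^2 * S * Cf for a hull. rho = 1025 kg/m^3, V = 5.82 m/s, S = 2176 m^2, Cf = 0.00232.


Formula: Rf = 0.5 * rho * V^2 * S * Cf
Step 1 — V^2 = 5.82^2 = 33.8724
Step 2 — 0.5 * rho * V^2 = 0.5 * 1025 * 33.8724 = 17359.605
Step 3 — Rf = 17359.605 * 2176 * 0.00232 ≈ 87637 N (5 s.f.)

87637 N


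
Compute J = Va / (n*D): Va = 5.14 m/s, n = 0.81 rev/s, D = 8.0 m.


Formula: J = Va / (n * D)
Step 1 — n * D = 0.81 * 8.0 = 6.48
Step 2 — J = 5.14 / 6.48 ≈ 0.79321 (5 s.f.)

0.79321


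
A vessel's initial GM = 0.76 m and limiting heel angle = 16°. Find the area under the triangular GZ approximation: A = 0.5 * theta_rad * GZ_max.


Formula: GZ_max = GM * sin(theta); Area = 0.5 * theta_rad * GZ_max
Step 1 — GZ_max = 0.76 * sin(16°) = 0.76 * 0.275637 = 0.209484 m
Step 2 — theta_rad = 16 * pi/180 = 0.279253 rad
Step 3 — Area = 0.5 * 0.279253 * 0.209484 ≈ 0.029250 m·rad (5 s.f.)

0.029250 m·rad


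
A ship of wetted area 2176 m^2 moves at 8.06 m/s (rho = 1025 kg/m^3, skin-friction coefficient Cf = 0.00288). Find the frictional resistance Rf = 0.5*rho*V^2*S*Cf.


Formula: Rf = 0.5 * rho * V^2 * S * Cf
Step 1 — V^2 = 8.06^2 = 64.9636
Step 2 — 0.5 * rho * V^2 = 0.5 * 1025 * 64.9636 = 33293.845
Step 3 — Rf = 33293.845 * 2176 * 0.00288 ≈ 208650 N (5 s.f.)

208650 N


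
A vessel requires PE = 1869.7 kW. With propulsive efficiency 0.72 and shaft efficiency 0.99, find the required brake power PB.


Formula: PB = PE / (eta_D * eta_S)
Step 1 — combined efficiency = eta_D * eta_S = 0.72 * 0.99 = 0.7128
Step 2 — PB = 1869.7 / 0.7128 ≈ 2623.0 kW (5 s.f.)

2623.0 kW


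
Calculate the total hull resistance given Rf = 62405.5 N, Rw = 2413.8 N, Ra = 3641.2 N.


Formula: Rt = Rf + Rw + Ra
Substituting: Rt = 62405.5 + 2413.8 + 3641.2
Result: Rt = 68460.5 N

68460.5 N


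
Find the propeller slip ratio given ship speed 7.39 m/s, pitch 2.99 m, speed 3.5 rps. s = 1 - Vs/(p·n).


Formula: s = 1 - Vs / (p * n)
Step 1 — p * n = 2.99 * 3.5 = 10.465
Step 2 — Vs / (p*n) = 7.39 / 10.465 = 0.706163 (6 d.p.)
Step 3 — s = 1 - 0.706163 = 0.293837

0.293837


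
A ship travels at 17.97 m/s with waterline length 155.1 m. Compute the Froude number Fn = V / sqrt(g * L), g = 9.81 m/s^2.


Formula: Fn = V / sqrt(g * L)
Step 1 — g * L = 9.81 * 155.1 = 1521.531
Step 2 — sqrt(g * L) = sqrt(1521.531) = 39.006807
Step 3 — Fn = 17.97 / 39.006807 ≈ 0.46069 (5 s.f.)

0.46069


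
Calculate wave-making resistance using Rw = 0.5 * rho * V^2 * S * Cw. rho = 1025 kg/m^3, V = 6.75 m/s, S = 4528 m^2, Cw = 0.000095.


Formula: Rw = 0.5 * rho * V^2 * S * Cw
Step 1 — V^2 = 6.75^2 = 45.5625
Step 2 — 0.5 * rho * V^2 = 0.5 * 1025 * 45.5625 = 23350.78125
Step 3 — Rw = 23350.78125 * 4528 * 0.000095 ≈ 10045 N (5 s.f.)

10045 N


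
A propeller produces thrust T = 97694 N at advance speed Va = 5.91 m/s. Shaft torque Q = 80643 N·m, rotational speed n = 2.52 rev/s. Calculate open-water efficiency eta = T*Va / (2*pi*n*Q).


Formula: eta = T * Va / (2 * pi * n * Q)
Step 1 — numerator = T * Va = 97694 * 5.91 = 577371.54
Step 2 — 2 * pi * n = 2 * pi * 2.52 = 15.833627
Step 3 — denominator = 15.833627 * 80643 = 1276871.18
Step 4 — eta = 577371.54 / 1276871.18 ≈ 0.45218 (5 s.f.)

0.45218


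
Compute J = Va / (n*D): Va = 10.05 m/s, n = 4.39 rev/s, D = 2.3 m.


Formula: J = Va / (n * D)
Step 1 — n * D = 4.39 * 2.3 = 10.097
Step 2 — J = 10.05 / 10.097 ≈ 0.99535 (5 s.f.)

0.99535


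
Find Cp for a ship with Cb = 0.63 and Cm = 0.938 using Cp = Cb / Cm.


Formula: Cp = Cb / Cm
Substituting: Cp = 0.63 / 0.938
Result: Cp ≈ 0.67164 (5 s.f.)

0.67164


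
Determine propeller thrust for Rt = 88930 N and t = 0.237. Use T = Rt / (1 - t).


Formula: T = Rt / (1 - t)
Step 1 — (1 - t) = 1 - 0.237 = 0.763
Step 2 — T = 88930 / 0.763 ≈ 116550 N (5 s.f.)

116550 N


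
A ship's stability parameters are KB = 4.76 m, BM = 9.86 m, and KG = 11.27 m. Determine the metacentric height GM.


Formula: GM = KB + BM - KG
Step 1 — KM = KB + BM = 4.76 + 9.86 = 14.62 m
Step 2 — GM = KM - KG = 14.62 - 11.27 = 3.35 m

3.35 m


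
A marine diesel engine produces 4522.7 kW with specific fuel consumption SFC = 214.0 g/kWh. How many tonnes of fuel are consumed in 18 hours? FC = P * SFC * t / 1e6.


Formula: FC (tonnes) = P * SFC * t / 1,000,000
Step 1 — P * SFC * t = 4522.7 * 214.0 * 18 = 17421440.4 g
Step 2 — FC (tonnes) = 17421440.4 / 1,000,000 ≈ 17.421 tonnes (5 s.f.)

17.421 tonnes


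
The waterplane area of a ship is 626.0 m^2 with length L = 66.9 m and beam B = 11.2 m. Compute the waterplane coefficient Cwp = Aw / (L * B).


Formula: Cwp = Aw / (L * B)
Step 1 — L * B = 66.9 * 11.2 = 749.28 m^2
Step 2 — Cwp = 626.0 / 749.28 ≈ 0.83547 (5 s.f.)

0.83547


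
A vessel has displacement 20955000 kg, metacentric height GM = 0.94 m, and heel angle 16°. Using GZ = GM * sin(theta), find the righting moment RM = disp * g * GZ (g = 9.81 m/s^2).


Formula: GZ = GM * sin(theta); RM = disp * g * GZ
Step 1 — GZ = 0.94 * sin(16°) = 0.94 * 0.275637 = 0.259099 m
Step 2 — RM = 20955000 * 9.81 * 0.259099 ≈ 53263000 N·m (5 s.f.)

53263000 N·m


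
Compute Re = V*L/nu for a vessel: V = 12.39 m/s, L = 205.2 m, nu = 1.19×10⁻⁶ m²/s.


Formula: Re = V * L / nu
Step 1 — V * L = 12.39 * 205.2 = 2542.428 m^2/s
Step 2 — Re = 2542.428 / 1.19e-6 = 2.14e+09

2.14e+09


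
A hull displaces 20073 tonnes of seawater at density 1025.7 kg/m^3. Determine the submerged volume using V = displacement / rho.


Formula: V = mass / rho
Step 1 — convert tonnes to kg: 20073 t * 1000 = 20073000 kg
Step 2 — V = 20073000 / 1025.7 ≈ 19570 m^3 (5 s.f.)

19570 m^3


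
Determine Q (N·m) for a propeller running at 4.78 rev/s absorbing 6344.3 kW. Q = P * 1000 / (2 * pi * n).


Formula: Q = P_W / (2 * pi * n)
Step 1 — P_W = 6344.3 kW * 1000 = 6344300.0 W
Step 2 — 2 * pi * n = 2 * pi * 4.78 = 30.033626
Step 3 — Q = 6344300.0 / 30.033626 ≈ 211240 N·m (5 s.f.)

211240 N·m


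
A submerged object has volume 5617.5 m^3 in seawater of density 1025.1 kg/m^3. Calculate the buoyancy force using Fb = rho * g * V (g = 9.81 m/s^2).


Formula: Fb = rho * g * V
Substituting: Fb = 1025.1 * 9.81 * 5617.5
Intermediate: 1025.1 * 9.81 = 10056.231
Result: Fb = 10056.231 * 5617.5 ≈ 56491000 N (5 s.f.)

56491000 N


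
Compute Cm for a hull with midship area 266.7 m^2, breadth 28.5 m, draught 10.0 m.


Formula: Cm = Am / (B * T)
Step 1 — B * T = 28.5 * 10.0 = 285.0 m^2
Step 2 — Cm = 266.7 / 285.0 ≈ 0.93579 (5 s.f.)

0.93579


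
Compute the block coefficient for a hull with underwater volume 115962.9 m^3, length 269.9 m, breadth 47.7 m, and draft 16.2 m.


Formula: Cb = V / (L * B * T)
Step 1 — L * B * T = 269.9 * 47.7 * 16.2 = 208562.526 m^3
Step 2 — Cb = 115962.9 / 208562.526 ≈ 0.55601 (5 s.f.)

0.55601


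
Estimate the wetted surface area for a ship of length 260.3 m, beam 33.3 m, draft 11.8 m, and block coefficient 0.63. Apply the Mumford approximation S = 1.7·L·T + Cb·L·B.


Formula: S = 1.7*L*T + V/T with V = Cb*L*B*T, i.e. S = L * (1.7*T + Cb*B)
Step 1 — 1.7*T = 1.7 * 11.8 = 20.06 m
Step 2 — Cb*B = 0.63 * 33.3 = 20.979 m
Step 3 — 1.7*T + Cb*B = 20.06 + 20.979 = 41.039 m
Step 4 — S = 260.3 * 41.039 ≈ 10682 m^2 (5 s.f.)

10682 m^2


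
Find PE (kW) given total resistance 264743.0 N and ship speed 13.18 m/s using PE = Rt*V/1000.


Formula: PE = Rt * V / 1000 (kW)
Step 1 — PE (W) = 264743.0 * 13.18 = 3489312.74 W
Step 2 — PE (kW) = 3489312.74 / 1000 ≈ 3489.3 kW (5 s.f.)

3489.3 kW


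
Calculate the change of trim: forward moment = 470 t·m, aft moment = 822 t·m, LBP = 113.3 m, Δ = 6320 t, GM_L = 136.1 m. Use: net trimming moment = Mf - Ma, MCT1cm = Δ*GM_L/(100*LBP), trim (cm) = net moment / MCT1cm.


Formula: net trimming moment = Mf - Ma; MCT1cm = Δ*GM_L/(100*LBP); trim = net moment / MCT1cm
Step 1 — net trimming moment = 470 - 822 = -352 t·m
Step 2 — MCT1cm = 6320 * 136.1 / (100 * 113.3) = 75.9181 t·m/cm
Step 3 — trim = -352 / 75.9181 ≈ -4.6366 cm (5 s.f.)

-4.6366 cm


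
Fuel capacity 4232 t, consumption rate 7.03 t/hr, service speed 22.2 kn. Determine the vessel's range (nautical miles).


Formula: endurance = fuel / rate; range = endurance * speed
Step 1 — endurance = 4232 / 7.03 = 601.9915 hours
Step 2 — range = 601.9915 * 22.2 ≈ 13364 nautical miles (5 s.f.)

13364 NM


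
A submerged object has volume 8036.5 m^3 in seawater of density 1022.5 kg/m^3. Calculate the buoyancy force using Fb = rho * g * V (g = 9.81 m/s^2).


Formula: Fb = rho * g * V
Substituting: Fb = 1022.5 * 9.81 * 8036.5
Intermediate: 1022.5 * 9.81 = 10030.725
Result: Fb = 10030.725 * 8036.5 ≈ 80612000 N (5 s.f.)

80612000 N


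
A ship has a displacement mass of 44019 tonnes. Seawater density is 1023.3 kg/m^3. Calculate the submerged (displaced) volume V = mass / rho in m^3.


Formula: V = mass / rho
Step 1 — convert tonnes to kg: 44019 t * 1000 = 44019000 kg
Step 2 — V = 44019000 / 1023.3 ≈ 43017 m^3 (5 s.f.)

43017 m^3


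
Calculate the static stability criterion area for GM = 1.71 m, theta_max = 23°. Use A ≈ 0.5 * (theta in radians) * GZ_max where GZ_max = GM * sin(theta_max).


Formula: GZ_max = GM * sin(theta); Area = 0.5 * theta_rad * GZ_max
Step 1 — GZ_max = 1.71 * sin(23°) = 1.71 * 0.390731 = 0.66815 m
Step 2 — theta_rad = 23 * pi/180 = 0.401426 rad
Step 3 — Area = 0.5 * 0.401426 * 0.66815 ≈ 0.13411 m·rad (5 s.f.)

0.13411 m·rad


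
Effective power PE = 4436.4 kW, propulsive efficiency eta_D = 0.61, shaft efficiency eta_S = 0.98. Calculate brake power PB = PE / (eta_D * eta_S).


Formula: PB = PE / (eta_D * eta_S)
Step 1 — combined efficiency = eta_D * eta_S = 0.61 * 0.98 = 0.5978
Step 2 — PB = 4436.4 / 0.5978 ≈ 7421.2 kW (5 s.f.)

7421.2 kW


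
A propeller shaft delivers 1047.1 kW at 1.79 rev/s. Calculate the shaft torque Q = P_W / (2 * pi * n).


Formula: Q = P_W / (2 * pi * n)
Step 1 — P_W = 1047.1 kW * 1000 = 1047100.0 W
Step 2 — 2 * pi * n = 2 * pi * 1.79 = 11.246902
Step 3 — Q = 1047100.0 / 11.246902 ≈ 93101 N·m (5 s.f.)

93101 N·m


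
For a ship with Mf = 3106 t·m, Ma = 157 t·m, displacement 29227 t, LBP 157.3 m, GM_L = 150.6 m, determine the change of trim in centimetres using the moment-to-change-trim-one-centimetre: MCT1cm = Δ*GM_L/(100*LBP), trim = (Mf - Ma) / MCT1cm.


Formula: net trimming moment = Mf - Ma; MCT1cm = Δ*GM_L/(100*LBP); trim = net moment / MCT1cm
Step 1 — net trimming moment = 3106 - 157 = 2949 t·m
Step 2 — MCT1cm = 29227 * 150.6 / (100 * 157.3) = 279.8211 t·m/cm
Step 3 — trim = 2949 / 279.8211 ≈ 10.539 cm (5 s.f.)

10.539 cm


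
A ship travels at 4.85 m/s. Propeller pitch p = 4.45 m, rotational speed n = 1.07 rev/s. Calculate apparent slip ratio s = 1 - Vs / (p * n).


Formula: s = 1 - Vs / (p * n)
Step 1 — p * n = 4.45 * 1.07 = 4.7615
Step 2 — Vs / (p*n) = 4.85 / 4.7615 = 1.018587 (6 d.p.)
Step 3 — s = 1 - 1.018587 = -0.018587

-0.018587


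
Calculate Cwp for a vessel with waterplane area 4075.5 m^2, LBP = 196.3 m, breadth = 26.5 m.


Formula: Cwp = Aw / (L * B)
Step 1 — L * B = 196.3 * 26.5 = 5201.95 m^2
Step 2 — Cwp = 4075.5 / 5201.95 ≈ 0.78346 (5 s.f.)

0.78346


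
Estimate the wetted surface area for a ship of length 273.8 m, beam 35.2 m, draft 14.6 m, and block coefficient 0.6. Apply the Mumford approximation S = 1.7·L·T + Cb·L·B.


Formula: S = 1.7*L*T + V/T with V = Cb*L*B*T, i.e. S = L * (1.7*T + Cb*B)
Step 1 — 1.7*T = 1.7 * 14.6 = 24.82 m
Step 2 — Cb*B = 0.6 * 35.2 = 21.12 m
Step 3 — 1.7*T + Cb*B = 24.82 + 21.12 = 45.94 m
Step 4 — S = 273.8 * 45.94 ≈ 12578 m^2 (5 s.f.)

12578 m^2


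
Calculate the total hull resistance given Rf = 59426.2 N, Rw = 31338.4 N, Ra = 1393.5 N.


Formula: Rt = Rf + Rw + Ra
Substituting: Rt = 59426.2 + 31338.4 + 1393.5
Result: Rt = 92158.1 N

92158.1 N


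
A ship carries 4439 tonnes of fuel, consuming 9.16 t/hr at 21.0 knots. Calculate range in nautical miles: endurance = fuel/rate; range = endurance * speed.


Formula: endurance = fuel / rate; range = endurance * speed
Step 1 — endurance = 4439 / 9.16 = 484.607 hours
Step 2 — range = 484.607 * 21.0 ≈ 10177 nautical miles (5 s.f.)

10177 NM


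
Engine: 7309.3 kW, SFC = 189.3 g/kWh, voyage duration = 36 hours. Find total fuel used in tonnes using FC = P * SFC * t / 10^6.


Formula: FC (tonnes) = P * SFC * t / 1,000,000
Step 1 — P * SFC * t = 7309.3 * 189.3 * 36 = 49811417.64 g
Step 2 — FC (tonnes) = 49811417.64 / 1,000,000 ≈ 49.811 tonnes (5 s.f.)

49.811 tonnes


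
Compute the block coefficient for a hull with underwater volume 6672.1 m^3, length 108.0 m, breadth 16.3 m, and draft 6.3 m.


Formula: Cb = V / (L * B * T)
Step 1 — L * B * T = 108.0 * 16.3 * 6.3 = 11090.52 m^3
Step 2 — Cb = 6672.1 / 11090.52 ≈ 0.60160 (5 s.f.)

0.60160


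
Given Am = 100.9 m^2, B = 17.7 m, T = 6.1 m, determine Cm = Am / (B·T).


Formula: Cm = Am / (B * T)
Step 1 — B * T = 17.7 * 6.1 = 107.97 m^2
Step 2 — Cm = 100.9 / 107.97 ≈ 0.93452 (5 s.f.)

0.93452


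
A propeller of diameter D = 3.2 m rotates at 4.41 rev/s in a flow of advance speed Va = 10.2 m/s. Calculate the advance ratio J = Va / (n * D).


Formula: J = Va / (n * D)
Step 1 — n * D = 4.41 * 3.2 = 14.112
Step 2 — J = 10.2 / 14.112 ≈ 0.72279 (5 s.f.)

0.72279


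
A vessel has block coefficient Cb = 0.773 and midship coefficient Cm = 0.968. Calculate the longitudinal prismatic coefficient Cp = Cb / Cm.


Formula: Cp = Cb / Cm
Substituting: Cp = 0.773 / 0.968
Result: Cp ≈ 0.79855 (5 s.f.)

0.79855


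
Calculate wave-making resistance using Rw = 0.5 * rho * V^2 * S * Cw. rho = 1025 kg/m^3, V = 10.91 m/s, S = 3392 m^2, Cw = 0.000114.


Formula: Rw = 0.5 * rho * V^2 * S * Cw
Step 1 — V^2 = 10.91^2 = 119.0281
Step 2 — 0.5 * rho * V^2 = 0.5 * 1025 * 119.0281 = 61001.90125
Step 3 — Rw = 61001.90125 * 3392 * 0.000114 ≈ 23589 N (5 s.f.)

23589 N


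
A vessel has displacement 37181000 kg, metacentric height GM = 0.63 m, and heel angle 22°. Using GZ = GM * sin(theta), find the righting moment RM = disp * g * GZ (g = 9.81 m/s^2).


Formula: GZ = GM * sin(theta); RM = disp * g * GZ
Step 1 — GZ = 0.63 * sin(22°) = 0.63 * 0.374607 = 0.236002 m
Step 2 — RM = 37181000 * 9.81 * 0.236002 ≈ 86081000 N·m (5 s.f.)

86081000 N·m
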